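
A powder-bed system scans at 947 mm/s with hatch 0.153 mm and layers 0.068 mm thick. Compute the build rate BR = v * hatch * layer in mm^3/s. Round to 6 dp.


Rate = 947 * 0.153 * 0.068 = 9.852588 mm^3/s


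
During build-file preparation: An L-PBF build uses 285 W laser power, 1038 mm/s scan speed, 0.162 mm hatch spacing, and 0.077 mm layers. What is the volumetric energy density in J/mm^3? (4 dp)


E = 285 / (1038*0.162*0.077) = 22.0111 J/mm^3


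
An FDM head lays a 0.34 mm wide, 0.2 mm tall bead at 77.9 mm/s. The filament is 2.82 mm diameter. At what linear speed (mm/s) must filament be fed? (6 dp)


Q = 0.34 * 0.2 * 77.9 = 5.2972 mm^3/s
A_fil = pi*(2.82/2)^2 = 6.24580035 mm^2
v_feed = 5.2972 / 6.24580035 = 0.848122 mm/s


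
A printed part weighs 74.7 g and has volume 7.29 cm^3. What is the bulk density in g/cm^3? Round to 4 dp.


rho = 74.7 / 7.29 = 10.2469 g/cm^3


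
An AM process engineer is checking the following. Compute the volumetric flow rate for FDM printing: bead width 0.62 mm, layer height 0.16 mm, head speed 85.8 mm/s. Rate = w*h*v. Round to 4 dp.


Rate = 0.62 * 0.16 * 85.8 = 8.5114 mm^3/s


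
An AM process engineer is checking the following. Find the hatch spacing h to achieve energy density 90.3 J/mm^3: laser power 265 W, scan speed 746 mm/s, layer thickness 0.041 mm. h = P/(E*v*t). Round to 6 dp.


h = 265 / (90.3*746*0.041) = 0.095948 mm


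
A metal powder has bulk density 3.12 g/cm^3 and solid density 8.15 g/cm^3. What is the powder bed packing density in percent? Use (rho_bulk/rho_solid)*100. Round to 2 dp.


Packing = (3.12/8.15)*100 = 38.28 %


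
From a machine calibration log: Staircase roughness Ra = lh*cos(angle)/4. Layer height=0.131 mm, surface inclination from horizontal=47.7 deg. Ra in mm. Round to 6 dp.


Ra = 0.131 * cos(47.7) / 4 = 0.022041 mm


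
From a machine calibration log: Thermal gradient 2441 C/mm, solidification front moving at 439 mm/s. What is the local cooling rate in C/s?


CR = 2441 * 439 = 1071599 C/s


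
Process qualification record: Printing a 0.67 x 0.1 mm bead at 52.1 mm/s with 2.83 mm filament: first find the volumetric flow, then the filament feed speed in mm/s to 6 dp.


Q = 0.67 * 0.1 * 52.1 = 3.4907 mm^3/s
A_fil = pi*(2.83/2)^2 = 6.29017535 mm^2
v_feed = 3.4907 / 6.29017535 = 0.554945 mm/s


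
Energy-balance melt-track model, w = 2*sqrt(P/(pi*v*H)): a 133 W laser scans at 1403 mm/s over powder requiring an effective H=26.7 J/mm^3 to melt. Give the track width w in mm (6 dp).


w = 2*sqrt(133/(pi*1403*26.7)) = 0.067235 mm


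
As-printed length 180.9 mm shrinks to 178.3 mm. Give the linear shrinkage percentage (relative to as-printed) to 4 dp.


Shrinkage = ((180.9-178.3)/180.9)*100 = 1.4373 %


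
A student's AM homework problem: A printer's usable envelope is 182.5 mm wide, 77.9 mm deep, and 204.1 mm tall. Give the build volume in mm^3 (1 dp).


V = 182.5 * 77.9 * 204.1 = 2901638.7 mm^3


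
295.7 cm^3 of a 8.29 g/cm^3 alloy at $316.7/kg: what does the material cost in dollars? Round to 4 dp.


Mass = 295.7*8.29/1000 = 2.451353 kg
Cost = 2.451353 * 316.7 = 776.3435 $


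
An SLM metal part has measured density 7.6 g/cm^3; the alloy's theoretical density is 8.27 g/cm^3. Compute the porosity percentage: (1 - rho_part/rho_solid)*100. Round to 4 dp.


Porosity = (1-7.6/8.27)*100 = 8.1016 %


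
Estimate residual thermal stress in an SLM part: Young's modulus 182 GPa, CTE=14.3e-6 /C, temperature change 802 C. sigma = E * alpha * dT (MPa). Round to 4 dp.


sigma = 182*1000 * 14.3e-6 * 802 = 2087.2852 MPa


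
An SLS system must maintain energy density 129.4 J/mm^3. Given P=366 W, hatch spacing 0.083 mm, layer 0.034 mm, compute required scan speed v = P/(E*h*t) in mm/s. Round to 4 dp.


v = 366 / (129.4*0.083*0.034) = 1002.2817 mm/s


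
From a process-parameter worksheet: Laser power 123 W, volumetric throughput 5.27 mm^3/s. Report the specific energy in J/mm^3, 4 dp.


SE = 123 / 5.27 = 23.3397 J/mm^3


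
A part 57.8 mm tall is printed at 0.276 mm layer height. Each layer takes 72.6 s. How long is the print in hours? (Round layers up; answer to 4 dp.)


Layers = ceil(57.8/0.276) = 210
t = 210 * 72.6 / 3600 = 4.235 hrs


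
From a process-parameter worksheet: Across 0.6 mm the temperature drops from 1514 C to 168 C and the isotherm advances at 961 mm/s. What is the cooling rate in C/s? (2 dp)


G = (1514-168)/0.6 = 2243.33333333 C/mm
CR = 2243.33333333 * 961 = 2155843.33 C/s


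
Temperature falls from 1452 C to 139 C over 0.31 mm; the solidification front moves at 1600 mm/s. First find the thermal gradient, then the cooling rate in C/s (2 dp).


G = (1452-139)/0.31 = 4235.48387097 C/mm
CR = 4235.48387097 * 1600 = 6776774.19 C/s


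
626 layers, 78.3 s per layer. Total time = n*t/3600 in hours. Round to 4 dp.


t = 626 * 78.3 / 3600 = 13.6155 hrs


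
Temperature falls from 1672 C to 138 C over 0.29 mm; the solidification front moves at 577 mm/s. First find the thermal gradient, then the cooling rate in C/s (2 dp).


G = (1672-138)/0.29 = 5289.65517241 C/mm
CR = 5289.65517241 * 577 = 3052131.03 C/s


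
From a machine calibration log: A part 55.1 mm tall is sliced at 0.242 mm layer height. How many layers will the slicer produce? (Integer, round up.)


Layers = ceil(55.1/0.242) = 228


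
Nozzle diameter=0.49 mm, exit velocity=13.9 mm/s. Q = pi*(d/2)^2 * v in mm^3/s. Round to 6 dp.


A = pi*(0.49/2)^2 = 0.1885741 mm^2
Q = 0.1885741 * 13.9 = 2.62118 mm^3/s


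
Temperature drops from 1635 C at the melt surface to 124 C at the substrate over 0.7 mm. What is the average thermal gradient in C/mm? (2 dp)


G = (1635-124)/0.7 = 2158.57 C/mm


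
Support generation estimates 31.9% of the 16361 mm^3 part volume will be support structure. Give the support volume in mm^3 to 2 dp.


V_support = 16361 * 0.319 = 5219.16 mm^3


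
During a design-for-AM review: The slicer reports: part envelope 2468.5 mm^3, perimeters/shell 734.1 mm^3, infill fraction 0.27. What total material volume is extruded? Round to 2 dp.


V_infill = (2468.5 - 734.1) * 0.27 = 468.29
V_total = 734.1 + 468.29 = 1202.39 mm^3


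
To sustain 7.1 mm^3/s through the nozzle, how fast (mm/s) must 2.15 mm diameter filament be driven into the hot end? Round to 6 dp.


A = pi*(2.15/2)^2 = 3.630503
v = 7.1 / 3.630503 = 1.955652 mm/s


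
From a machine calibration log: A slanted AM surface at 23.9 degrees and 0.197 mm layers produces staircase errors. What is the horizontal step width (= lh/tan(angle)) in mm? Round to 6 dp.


step = 0.197 / tan(23.9) = 0.444556 mm


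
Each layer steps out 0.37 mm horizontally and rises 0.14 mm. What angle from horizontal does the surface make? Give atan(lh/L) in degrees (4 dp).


angle = atan(0.14/0.37) = 20.7256 degrees


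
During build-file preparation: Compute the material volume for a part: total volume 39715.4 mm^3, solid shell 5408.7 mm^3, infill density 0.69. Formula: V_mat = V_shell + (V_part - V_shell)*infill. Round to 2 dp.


V_infill = (39715.4 - 5408.7) * 0.69 = 23671.62
V_total = 5408.7 + 23671.62 = 29080.32 mm^3


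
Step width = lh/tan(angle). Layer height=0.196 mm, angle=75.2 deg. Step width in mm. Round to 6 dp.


step = 0.196 / tan(75.2) = 0.051785 mm


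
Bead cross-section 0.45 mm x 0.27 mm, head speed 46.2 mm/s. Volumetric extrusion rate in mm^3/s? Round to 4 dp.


Rate = 0.45 * 0.27 * 46.2 = 5.6133 mm^3/s


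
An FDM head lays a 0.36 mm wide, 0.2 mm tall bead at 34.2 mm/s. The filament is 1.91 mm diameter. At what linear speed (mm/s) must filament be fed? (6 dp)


Q = 0.36 * 0.2 * 34.2 = 2.4624 mm^3/s
A_fil = pi*(1.91/2)^2 = 2.86521104 mm^2
v_feed = 2.4624 / 2.86521104 = 0.859413 mm/s


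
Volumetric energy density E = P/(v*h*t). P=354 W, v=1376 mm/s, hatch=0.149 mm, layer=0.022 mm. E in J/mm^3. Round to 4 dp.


E = 354 / (1376*0.149*0.022) = 78.4831 J/mm^3


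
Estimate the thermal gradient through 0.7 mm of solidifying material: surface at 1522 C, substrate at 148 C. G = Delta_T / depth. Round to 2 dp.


G = (1522-148)/0.7 = 1962.86 C/mm


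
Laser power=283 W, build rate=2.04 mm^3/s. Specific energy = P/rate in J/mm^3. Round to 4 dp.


SE = 283 / 2.04 = 138.7255 J/mm^3


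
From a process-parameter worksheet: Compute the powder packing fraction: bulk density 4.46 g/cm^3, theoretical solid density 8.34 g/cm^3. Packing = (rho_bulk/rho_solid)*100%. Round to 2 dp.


Packing = (4.46/8.34)*100 = 53.48 %


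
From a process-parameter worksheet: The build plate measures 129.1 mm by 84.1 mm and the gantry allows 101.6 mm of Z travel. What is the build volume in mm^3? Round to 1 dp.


V = 129.1 * 84.1 * 101.6 = 1103102.7 mm^3


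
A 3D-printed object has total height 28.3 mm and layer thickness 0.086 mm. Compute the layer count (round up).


Layers = ceil(28.3/0.086) = 330


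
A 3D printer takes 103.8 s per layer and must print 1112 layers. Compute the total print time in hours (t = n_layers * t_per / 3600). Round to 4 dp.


t = 1112 * 103.8 / 3600 = 32.0627 hrs


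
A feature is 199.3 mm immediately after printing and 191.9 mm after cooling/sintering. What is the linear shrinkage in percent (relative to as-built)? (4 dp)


Shrinkage = ((199.3-191.9)/199.3)*100 = 3.713 %


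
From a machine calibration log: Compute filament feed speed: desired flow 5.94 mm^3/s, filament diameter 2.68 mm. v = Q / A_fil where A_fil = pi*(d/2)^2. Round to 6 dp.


A = pi*(2.68/2)^2 = 5.641044
v = 5.94 / 5.641044 = 1.052997 mm/s


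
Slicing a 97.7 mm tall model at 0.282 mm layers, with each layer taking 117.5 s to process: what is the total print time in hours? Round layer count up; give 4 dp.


Layers = ceil(97.7/0.282) = 347
t = 347 * 117.5 / 3600 = 11.3257 hrs


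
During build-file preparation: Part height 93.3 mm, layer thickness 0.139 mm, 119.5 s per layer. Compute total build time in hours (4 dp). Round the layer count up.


Layers = ceil(93.3/0.139) = 672
t = 672 * 119.5 / 3600 = 22.3067 hrs


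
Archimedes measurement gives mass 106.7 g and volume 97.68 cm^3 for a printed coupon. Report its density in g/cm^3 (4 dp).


rho = 106.7 / 97.68 = 1.0923 g/cm^3


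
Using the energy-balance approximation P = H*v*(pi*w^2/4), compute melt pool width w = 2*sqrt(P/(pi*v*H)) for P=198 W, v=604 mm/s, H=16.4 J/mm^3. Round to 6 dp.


w = 2*sqrt(198/(pi*604*16.4)) = 0.159532 mm


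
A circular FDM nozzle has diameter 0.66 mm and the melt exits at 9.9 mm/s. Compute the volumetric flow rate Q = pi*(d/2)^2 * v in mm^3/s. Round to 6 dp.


A = pi*(0.66/2)^2 = 0.34211944 mm^2
Q = 0.34211944 * 9.9 = 3.386982 mm^3/s


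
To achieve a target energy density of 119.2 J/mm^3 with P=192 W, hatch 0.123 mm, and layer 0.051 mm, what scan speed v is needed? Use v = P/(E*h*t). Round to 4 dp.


v = 192 / (119.2*0.123*0.051) = 256.7732 mm/s


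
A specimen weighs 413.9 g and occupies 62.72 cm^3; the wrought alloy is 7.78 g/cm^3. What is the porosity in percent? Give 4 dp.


rho_part = 413.9 / 62.72 = 6.59917092 g/cm^3
Porosity = (1 - 6.59917092/7.78)*100 = 15.1778 %


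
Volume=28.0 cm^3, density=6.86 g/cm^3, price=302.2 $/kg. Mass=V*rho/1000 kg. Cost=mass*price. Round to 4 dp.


Mass = 28.0*6.86/1000 = 0.19208 kg
Cost = 0.19208 * 302.2 = 58.0466 $


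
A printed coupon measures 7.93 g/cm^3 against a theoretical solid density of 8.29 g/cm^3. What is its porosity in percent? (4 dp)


Porosity = (1-7.93/8.29)*100 = 4.3426 %


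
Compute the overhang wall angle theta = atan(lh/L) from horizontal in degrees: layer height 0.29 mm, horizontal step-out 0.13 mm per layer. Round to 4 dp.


angle = atan(0.29/0.13) = 65.8545 degrees


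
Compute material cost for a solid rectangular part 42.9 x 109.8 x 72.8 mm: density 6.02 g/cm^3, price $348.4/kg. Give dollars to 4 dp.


V = 42.9 * 109.8 * 72.8 = 342918.576 mm^3 = 342.918576 cm^3
Mass = 342.918576 * 6.02 / 1000 = 2.06436983 kg
Cost = 2.06436983 * 348.4 = 719.2264 $


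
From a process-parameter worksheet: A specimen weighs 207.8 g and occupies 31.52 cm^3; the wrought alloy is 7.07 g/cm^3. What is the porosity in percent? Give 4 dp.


rho_part = 207.8 / 31.52 = 6.59263959 g/cm^3
Porosity = (1 - 6.59263959/7.07)*100 = 6.7519 %


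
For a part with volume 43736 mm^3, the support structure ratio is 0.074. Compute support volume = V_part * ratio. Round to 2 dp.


V_support = 43736 * 0.074 = 3236.46 mm^3


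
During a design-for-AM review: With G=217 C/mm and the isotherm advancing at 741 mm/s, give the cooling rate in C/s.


CR = 217 * 741 = 160797 C/s


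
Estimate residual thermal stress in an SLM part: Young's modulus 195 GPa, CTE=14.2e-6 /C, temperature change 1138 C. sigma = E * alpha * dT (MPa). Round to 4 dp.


sigma = 195*1000 * 14.2e-6 * 1138 = 3151.122 MPa


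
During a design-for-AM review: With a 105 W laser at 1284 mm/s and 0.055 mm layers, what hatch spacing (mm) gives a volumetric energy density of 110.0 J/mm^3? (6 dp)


h = 105 / (110.0*1284*0.055) = 0.013517 mm


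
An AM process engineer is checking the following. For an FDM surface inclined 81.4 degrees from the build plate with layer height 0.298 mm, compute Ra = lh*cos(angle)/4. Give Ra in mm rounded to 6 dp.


Ra = 0.298 * cos(81.4) / 4 = 0.01114 mm


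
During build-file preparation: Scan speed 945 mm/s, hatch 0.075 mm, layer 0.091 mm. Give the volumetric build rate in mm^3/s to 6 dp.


Rate = 945 * 0.075 * 0.091 = 6.449625 mm^3/s


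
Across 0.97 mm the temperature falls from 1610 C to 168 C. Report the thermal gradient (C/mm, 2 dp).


G = (1610-168)/0.97 = 1486.6 C/mm


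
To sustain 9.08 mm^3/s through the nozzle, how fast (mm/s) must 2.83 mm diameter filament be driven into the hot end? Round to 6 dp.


A = pi*(2.83/2)^2 = 6.290175
v = 9.08 / 6.290175 = 1.443521 mm/s


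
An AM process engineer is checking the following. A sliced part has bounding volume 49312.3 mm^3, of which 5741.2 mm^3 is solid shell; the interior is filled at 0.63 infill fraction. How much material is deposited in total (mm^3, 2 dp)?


V_infill = (49312.3 - 5741.2) * 0.63 = 27449.79
V_total = 5741.2 + 27449.79 = 33190.99 mm^3


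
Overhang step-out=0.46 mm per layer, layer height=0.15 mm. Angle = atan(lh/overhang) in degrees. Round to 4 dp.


angle = atan(0.15/0.46) = 18.0605 degrees


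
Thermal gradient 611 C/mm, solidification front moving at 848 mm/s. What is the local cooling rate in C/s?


CR = 611 * 848 = 518128 C/s


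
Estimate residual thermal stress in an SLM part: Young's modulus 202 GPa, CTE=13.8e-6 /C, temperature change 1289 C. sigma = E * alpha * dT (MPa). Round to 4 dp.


sigma = 202*1000 * 13.8e-6 * 1289 = 3593.2164 MPa


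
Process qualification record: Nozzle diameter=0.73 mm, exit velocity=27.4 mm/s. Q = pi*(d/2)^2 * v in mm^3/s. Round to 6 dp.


A = pi*(0.73/2)^2 = 0.41853868 mm^2
Q = 0.41853868 * 27.4 = 11.46796 mm^3/s


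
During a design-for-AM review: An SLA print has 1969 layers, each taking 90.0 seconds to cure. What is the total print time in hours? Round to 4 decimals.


t = 1969 * 90.0 / 3600 = 49.225 hrs


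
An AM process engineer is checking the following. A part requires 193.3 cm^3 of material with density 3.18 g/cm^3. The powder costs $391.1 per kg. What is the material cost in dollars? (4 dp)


Mass = 193.3*3.18/1000 = 0.614694 kg
Cost = 0.614694 * 391.1 = 240.4068 $


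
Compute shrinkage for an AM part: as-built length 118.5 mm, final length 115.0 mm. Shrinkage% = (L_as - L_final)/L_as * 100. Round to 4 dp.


Shrinkage = ((118.5-115.0)/118.5)*100 = 2.9536 %


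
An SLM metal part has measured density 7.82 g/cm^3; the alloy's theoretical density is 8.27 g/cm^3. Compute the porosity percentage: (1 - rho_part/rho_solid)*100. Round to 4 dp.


Porosity = (1-7.82/8.27)*100 = 5.4414 %


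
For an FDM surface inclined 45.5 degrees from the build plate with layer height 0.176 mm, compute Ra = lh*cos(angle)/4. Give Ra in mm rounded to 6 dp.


Ra = 0.176 * cos(45.5) / 4 = 0.03084 mm


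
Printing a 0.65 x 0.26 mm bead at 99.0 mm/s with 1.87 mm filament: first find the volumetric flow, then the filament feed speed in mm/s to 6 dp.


Q = 0.65 * 0.26 * 99.0 = 16.731 mm^3/s
A_fil = pi*(1.87/2)^2 = 2.74645884 mm^2
v_feed = 16.731 / 2.74645884 = 6.091844 mm/s


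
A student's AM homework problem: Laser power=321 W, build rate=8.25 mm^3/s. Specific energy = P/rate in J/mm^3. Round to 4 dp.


SE = 321 / 8.25 = 38.9091 J/mm^3


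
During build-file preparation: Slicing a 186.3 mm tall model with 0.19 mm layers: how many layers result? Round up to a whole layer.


Layers = ceil(186.3/0.19) = 981


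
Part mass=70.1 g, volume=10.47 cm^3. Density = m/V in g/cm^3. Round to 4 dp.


rho = 70.1 / 10.47 = 6.6953 g/cm^3


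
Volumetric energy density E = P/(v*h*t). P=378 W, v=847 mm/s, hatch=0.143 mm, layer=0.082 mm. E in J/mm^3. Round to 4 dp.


E = 378 / (847*0.143*0.082) = 38.0591 J/mm^3


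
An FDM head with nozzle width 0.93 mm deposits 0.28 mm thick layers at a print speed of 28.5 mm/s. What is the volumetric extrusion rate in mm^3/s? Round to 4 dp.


Rate = 0.93 * 0.28 * 28.5 = 7.4214 mm^3/s


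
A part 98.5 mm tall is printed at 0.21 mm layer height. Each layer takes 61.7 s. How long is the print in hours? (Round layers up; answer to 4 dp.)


Layers = ceil(98.5/0.21) = 470
t = 470 * 61.7 / 3600 = 8.0553 hrs


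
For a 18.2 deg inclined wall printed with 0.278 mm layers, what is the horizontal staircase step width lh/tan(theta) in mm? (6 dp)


step = 0.278 / tan(18.2) = 0.845542 mm


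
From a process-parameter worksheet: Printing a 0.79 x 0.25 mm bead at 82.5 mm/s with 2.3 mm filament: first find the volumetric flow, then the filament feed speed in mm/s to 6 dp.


Q = 0.79 * 0.25 * 82.5 = 16.29375 mm^3/s
A_fil = pi*(2.3/2)^2 = 4.15475628 mm^2
v_feed = 16.29375 / 4.15475628 = 3.92171 mm/s


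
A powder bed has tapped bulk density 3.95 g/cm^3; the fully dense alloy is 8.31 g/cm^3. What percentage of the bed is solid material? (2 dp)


Packing = (3.95/8.31)*100 = 47.53 %


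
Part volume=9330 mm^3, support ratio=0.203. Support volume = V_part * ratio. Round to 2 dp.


V_support = 9330 * 0.203 = 1893.99 mm^3


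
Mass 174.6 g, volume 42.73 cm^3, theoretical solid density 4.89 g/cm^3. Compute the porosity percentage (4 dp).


rho_part = 174.6 / 42.73 = 4.08612216 g/cm^3
Porosity = (1 - 4.08612216/4.89)*100 = 16.4392 %


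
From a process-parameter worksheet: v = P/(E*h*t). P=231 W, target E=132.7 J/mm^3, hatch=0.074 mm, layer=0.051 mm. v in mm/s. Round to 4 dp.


v = 231 / (132.7*0.074*0.051) = 461.253 mm/s


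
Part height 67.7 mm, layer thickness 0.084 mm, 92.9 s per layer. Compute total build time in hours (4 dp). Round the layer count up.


Layers = ceil(67.7/0.084) = 806
t = 806 * 92.9 / 3600 = 20.7993 hrs


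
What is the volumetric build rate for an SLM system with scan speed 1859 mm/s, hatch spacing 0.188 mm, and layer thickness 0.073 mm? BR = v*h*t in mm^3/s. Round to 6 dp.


Rate = 1859 * 0.188 * 0.073 = 25.512916 mm^3/s


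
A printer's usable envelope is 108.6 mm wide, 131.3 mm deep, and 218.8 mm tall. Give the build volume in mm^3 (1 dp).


V = 108.6 * 131.3 * 218.8 = 3119908.6 mm^3


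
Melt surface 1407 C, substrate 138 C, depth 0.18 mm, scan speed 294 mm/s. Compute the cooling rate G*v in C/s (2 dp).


G = (1407-138)/0.18 = 7050.0 C/mm
CR = 7050.0 * 294 = 2072700.0 C/s


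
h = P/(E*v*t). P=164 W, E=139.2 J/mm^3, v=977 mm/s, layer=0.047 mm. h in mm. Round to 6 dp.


h = 164 / (139.2*977*0.047) = 0.025657 mm


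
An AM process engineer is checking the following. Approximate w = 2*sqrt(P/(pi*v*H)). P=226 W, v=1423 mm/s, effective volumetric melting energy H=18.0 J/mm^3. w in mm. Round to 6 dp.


w = 2*sqrt(226/(pi*1423*18.0)) = 0.105991 mm


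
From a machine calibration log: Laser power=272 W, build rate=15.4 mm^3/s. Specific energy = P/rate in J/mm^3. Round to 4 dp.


SE = 272 / 15.4 = 17.6623 J/mm^3


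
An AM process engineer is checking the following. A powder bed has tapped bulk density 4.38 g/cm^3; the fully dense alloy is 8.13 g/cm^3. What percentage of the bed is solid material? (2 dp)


Packing = (4.38/8.13)*100 = 53.87 %


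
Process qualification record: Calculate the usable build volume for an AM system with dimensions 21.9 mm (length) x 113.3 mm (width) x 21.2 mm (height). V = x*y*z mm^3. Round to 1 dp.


V = 21.9 * 113.3 * 21.2 = 52602.9 mm^3


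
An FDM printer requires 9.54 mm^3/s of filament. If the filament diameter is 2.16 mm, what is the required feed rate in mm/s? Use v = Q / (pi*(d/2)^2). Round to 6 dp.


A = pi*(2.16/2)^2 = 3.664354
v = 9.54 / 3.664354 = 2.60346 mm/s


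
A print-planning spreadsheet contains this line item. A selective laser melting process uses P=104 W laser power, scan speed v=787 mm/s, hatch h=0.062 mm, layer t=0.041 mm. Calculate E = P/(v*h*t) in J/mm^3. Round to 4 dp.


E = 104 / (787*0.062*0.041) = 51.9856 J/mm^3


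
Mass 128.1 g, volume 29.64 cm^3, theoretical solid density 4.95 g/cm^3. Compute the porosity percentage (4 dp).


rho_part = 128.1 / 29.64 = 4.32186235 g/cm^3
Porosity = (1 - 4.32186235/4.95)*100 = 12.6896 %


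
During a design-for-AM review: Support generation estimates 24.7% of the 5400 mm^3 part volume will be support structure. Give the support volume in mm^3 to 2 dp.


V_support = 5400 * 0.247 = 1333.8 mm^3


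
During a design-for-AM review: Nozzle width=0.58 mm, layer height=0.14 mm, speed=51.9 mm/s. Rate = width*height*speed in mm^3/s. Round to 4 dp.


Rate = 0.58 * 0.14 * 51.9 = 4.2143 mm^3/s


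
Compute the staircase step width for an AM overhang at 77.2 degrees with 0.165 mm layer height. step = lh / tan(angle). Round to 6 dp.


step = 0.165 / tan(77.2) = 0.037487 mm


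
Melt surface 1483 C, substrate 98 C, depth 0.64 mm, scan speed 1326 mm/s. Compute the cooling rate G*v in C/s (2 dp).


G = (1483-98)/0.64 = 2164.0625 C/mm
CR = 2164.0625 * 1326 = 2869546.88 C/s


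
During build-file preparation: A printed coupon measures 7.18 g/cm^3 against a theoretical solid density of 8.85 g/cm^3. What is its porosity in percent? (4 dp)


Porosity = (1-7.18/8.85)*100 = 18.8701 %


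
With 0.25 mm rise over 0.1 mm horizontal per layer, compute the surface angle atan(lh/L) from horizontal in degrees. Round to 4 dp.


angle = atan(0.25/0.1) = 68.1986 degrees


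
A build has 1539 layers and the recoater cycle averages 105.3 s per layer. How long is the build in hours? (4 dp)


t = 1539 * 105.3 / 3600 = 45.0158 hrs


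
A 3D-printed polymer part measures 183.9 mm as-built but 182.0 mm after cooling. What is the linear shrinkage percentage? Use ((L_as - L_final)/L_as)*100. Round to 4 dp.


Shrinkage = ((183.9-182.0)/183.9)*100 = 1.0332 %


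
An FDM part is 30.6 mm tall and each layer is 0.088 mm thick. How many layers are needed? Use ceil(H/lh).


Layers = ceil(30.6/0.088) = 348


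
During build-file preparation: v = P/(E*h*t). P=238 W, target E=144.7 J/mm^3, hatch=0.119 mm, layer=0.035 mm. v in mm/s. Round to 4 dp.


v = 238 / (144.7*0.119*0.035) = 394.9057 mm/s


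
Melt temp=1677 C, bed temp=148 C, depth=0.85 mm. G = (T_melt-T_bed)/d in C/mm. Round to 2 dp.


G = (1677-148)/0.85 = 1798.82 C/mm


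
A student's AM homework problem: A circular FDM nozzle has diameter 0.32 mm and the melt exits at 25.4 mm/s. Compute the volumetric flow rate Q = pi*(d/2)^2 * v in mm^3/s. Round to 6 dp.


A = pi*(0.32/2)^2 = 0.08042477 mm^2
Q = 0.08042477 * 25.4 = 2.042789 mm^3/s


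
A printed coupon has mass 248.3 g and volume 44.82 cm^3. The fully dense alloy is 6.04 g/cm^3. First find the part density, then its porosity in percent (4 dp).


rho_part = 248.3 / 44.82 = 5.53993753 g/cm^3
Porosity = (1 - 5.53993753/6.04)*100 = 8.2792 %


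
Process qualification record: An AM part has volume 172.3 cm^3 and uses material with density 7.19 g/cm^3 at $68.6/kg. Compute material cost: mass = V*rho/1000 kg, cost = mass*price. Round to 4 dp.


Mass = 172.3*7.19/1000 = 1.238837 kg
Cost = 1.238837 * 68.6 = 84.9842 $


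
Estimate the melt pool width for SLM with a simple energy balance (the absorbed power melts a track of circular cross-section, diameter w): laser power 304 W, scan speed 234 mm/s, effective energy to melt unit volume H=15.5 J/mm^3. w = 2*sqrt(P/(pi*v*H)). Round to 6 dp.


w = 2*sqrt(304/(pi*234*15.5)) = 0.326677 mm


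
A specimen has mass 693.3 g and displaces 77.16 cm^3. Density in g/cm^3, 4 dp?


rho = 693.3 / 77.16 = 8.9852 g/cm^3


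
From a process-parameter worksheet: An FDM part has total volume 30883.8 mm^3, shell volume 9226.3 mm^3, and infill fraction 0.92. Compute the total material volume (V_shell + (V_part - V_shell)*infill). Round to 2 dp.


V_infill = (30883.8 - 9226.3) * 0.92 = 19924.9
V_total = 9226.3 + 19924.9 = 29151.2 mm^3


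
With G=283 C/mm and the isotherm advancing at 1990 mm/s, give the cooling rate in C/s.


CR = 283 * 1990 = 563170 C/s


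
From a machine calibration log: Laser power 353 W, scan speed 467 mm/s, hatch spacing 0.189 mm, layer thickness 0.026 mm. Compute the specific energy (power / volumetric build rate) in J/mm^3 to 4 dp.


Build rate = 467 * 0.189 * 0.026 = 2.294838 mm^3/s
SE = 353 / 2.294838 = 153.8235 J/mm^3


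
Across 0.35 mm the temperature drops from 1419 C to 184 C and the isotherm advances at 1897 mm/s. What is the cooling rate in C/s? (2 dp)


G = (1419-184)/0.35 = 3528.57142857 C/mm
CR = 3528.57142857 * 1897 = 6693700.0 C/s


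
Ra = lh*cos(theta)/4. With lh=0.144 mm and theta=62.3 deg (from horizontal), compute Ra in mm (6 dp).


Ra = 0.144 * cos(62.3) / 4 = 0.016734 mm


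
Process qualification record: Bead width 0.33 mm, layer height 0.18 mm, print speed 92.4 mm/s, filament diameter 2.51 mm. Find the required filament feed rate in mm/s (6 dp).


Q = 0.33 * 0.18 * 92.4 = 5.48856 mm^3/s
A_fil = pi*(2.51/2)^2 = 4.94808697 mm^2
v_feed = 5.48856 / 4.94808697 = 1.109229 mm/s


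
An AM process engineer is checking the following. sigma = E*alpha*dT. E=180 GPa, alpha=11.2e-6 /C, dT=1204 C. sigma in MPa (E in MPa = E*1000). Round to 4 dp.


sigma = 180*1000 * 11.2e-6 * 1204 = 2427.264 MPa


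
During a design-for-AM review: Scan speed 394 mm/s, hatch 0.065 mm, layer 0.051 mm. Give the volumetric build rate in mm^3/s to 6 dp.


Rate = 394 * 0.065 * 0.051 = 1.30611 mm^3/s


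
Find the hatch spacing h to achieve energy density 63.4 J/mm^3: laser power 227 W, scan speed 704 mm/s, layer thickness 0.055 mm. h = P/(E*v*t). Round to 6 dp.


h = 227 / (63.4*704*0.055) = 0.09247 mm


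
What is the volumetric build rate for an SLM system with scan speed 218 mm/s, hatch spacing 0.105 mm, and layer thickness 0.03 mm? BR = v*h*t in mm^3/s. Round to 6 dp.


Rate = 218 * 0.105 * 0.03 = 0.6867 mm^3/s


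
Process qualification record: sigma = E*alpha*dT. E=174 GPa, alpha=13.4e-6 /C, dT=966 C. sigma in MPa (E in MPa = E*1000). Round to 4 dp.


sigma = 174*1000 * 13.4e-6 * 966 = 2252.3256 MPa


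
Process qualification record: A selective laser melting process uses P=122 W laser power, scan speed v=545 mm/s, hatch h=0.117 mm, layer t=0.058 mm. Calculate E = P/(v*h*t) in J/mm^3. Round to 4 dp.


E = 122 / (545*0.117*0.058) = 32.9875 J/mm^3


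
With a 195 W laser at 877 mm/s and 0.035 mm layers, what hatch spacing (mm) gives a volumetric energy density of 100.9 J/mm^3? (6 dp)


h = 195 / (100.9*877*0.035) = 0.062962 mm


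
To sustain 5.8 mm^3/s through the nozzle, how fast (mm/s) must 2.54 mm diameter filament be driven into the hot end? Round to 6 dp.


A = pi*(2.54/2)^2 = 5.067075
v = 5.8 / 5.067075 = 1.144645 mm/s


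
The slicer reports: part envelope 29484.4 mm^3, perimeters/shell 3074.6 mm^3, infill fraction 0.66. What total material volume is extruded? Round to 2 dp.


V_infill = (29484.4 - 3074.6) * 0.66 = 17430.47
V_total = 3074.6 + 17430.47 = 20505.07 mm^3


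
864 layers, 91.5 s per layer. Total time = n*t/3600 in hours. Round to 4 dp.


t = 864 * 91.5 / 3600 = 21.96 hrs


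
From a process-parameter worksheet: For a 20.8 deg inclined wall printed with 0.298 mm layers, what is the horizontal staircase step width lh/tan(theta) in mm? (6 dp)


step = 0.298 / tan(20.8) = 0.784491 mm


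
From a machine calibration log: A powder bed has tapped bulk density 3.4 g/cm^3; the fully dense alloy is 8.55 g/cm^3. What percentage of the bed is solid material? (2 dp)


Packing = (3.4/8.55)*100 = 39.77 %


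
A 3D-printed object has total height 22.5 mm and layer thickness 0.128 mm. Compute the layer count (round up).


Layers = ceil(22.5/0.128) = 176


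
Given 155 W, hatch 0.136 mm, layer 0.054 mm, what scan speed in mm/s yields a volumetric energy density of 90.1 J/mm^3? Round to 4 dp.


v = 155 / (90.1*0.136*0.054) = 234.2471 mm/s


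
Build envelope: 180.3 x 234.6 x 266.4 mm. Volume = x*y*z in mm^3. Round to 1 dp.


V = 180.3 * 234.6 * 266.4 = 11268288.4 mm^3


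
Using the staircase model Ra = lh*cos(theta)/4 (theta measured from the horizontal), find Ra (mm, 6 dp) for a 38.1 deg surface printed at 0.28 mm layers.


Ra = 0.28 * cos(38.1) / 4 = 0.055085 mm


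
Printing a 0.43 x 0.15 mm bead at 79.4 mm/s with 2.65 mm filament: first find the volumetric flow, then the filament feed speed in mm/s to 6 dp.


Q = 0.43 * 0.15 * 79.4 = 5.1213 mm^3/s
A_fil = pi*(2.65/2)^2 = 5.5154586 mm^2
v_feed = 5.1213 / 5.5154586 = 0.928536 mm/s


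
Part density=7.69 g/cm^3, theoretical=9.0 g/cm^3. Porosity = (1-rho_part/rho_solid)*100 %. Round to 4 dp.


Porosity = (1-7.69/9.0)*100 = 14.5556 %


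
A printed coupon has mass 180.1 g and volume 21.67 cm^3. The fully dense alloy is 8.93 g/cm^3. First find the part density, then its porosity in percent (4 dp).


rho_part = 180.1 / 21.67 = 8.31102907 g/cm^3
Porosity = (1 - 8.31102907/8.93)*100 = 6.9314 %


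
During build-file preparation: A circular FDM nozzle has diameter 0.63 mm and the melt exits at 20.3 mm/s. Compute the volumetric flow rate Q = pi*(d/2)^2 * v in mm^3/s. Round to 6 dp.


A = pi*(0.63/2)^2 = 0.31172453 mm^2
Q = 0.31172453 * 20.3 = 6.328008 mm^3/s


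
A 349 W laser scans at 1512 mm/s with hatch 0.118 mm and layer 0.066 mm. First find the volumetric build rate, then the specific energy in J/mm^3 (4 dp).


Build rate = 1512 * 0.118 * 0.066 = 11.775456 mm^3/s
SE = 349 / 11.775456 = 29.6379 J/mm^3


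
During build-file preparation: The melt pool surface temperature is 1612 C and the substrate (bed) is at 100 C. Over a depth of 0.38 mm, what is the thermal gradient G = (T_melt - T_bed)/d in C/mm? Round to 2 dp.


G = (1612-100)/0.38 = 3978.95 C/mm


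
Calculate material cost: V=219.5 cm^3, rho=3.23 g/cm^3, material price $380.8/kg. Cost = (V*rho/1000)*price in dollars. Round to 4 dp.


Mass = 219.5*3.23/1000 = 0.708985 kg
Cost = 0.708985 * 380.8 = 269.9815 $


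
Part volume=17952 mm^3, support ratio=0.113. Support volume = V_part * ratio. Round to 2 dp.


V_support = 17952 * 0.113 = 2028.58 mm^3


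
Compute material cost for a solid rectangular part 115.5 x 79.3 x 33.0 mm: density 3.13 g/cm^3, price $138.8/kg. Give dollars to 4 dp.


V = 115.5 * 79.3 * 33.0 = 302251.95 mm^3 = 302.25195 cm^3
Mass = 302.25195 * 3.13 / 1000 = 0.9460486 kg
Cost = 0.9460486 * 138.8 = 131.3115 $


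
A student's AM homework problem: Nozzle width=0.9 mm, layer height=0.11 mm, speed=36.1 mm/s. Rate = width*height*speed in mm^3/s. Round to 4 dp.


Rate = 0.9 * 0.11 * 36.1 = 3.5739 mm^3/s


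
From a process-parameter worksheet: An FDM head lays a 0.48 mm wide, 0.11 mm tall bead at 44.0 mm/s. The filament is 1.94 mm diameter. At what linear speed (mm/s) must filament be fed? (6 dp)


Q = 0.48 * 0.11 * 44.0 = 2.3232 mm^3/s
A_fil = pi*(1.94/2)^2 = 2.95592453 mm^2
v_feed = 2.3232 / 2.95592453 = 0.785947 mm/s


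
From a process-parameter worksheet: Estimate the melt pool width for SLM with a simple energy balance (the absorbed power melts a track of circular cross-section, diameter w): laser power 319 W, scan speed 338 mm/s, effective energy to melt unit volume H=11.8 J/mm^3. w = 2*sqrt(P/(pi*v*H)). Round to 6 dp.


w = 2*sqrt(319/(pi*338*11.8)) = 0.319118 mm


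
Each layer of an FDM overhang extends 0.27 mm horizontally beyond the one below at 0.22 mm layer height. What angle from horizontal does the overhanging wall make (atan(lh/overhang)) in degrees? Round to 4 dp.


angle = atan(0.22/0.27) = 39.1737 degrees


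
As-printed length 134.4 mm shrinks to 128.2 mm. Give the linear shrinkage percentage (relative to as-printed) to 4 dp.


Shrinkage = ((134.4-128.2)/134.4)*100 = 4.6131 %


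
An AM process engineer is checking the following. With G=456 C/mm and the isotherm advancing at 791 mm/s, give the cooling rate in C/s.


CR = 456 * 791 = 360696 C/s


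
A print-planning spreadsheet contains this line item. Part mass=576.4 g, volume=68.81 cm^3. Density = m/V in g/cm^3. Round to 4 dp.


rho = 576.4 / 68.81 = 8.3767 g/cm^3


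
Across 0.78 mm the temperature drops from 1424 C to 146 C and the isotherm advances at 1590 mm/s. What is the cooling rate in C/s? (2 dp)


G = (1424-146)/0.78 = 1638.46153846 C/mm
CR = 1638.46153846 * 1590 = 2605153.85 C/s


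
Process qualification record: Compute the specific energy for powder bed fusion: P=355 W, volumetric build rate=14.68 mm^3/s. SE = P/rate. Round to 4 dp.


SE = 355 / 14.68 = 24.1826 J/mm^3


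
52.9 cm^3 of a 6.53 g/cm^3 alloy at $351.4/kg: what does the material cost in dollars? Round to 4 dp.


Mass = 52.9*6.53/1000 = 0.345437 kg
Cost = 0.345437 * 351.4 = 121.3866 $


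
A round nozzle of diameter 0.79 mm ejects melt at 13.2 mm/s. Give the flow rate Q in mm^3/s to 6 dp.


A = pi*(0.79/2)^2 = 0.49016699 mm^2
Q = 0.49016699 * 13.2 = 6.470204 mm^3/s


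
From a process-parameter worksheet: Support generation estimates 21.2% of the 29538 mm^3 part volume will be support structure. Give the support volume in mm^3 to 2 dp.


V_support = 29538 * 0.212 = 6262.06 mm^3


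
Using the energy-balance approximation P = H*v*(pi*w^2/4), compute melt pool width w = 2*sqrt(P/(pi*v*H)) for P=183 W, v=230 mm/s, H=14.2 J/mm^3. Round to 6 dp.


w = 2*sqrt(183/(pi*230*14.2)) = 0.267099 mm


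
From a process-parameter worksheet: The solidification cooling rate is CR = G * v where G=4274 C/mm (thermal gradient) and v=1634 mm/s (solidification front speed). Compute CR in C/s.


CR = 4274 * 1634 = 6983716 C/s


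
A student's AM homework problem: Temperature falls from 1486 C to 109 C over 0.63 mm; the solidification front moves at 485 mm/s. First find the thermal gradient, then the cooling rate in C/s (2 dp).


G = (1486-109)/0.63 = 2185.71428571 C/mm
CR = 2185.71428571 * 485 = 1060071.43 C/s


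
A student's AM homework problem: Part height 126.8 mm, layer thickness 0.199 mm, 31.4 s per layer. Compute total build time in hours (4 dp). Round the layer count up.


Layers = ceil(126.8/0.199) = 638
t = 638 * 31.4 / 3600 = 5.5648 hrs


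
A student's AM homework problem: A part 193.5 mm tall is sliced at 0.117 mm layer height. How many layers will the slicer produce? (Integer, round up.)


Layers = ceil(193.5/0.117) = 1654


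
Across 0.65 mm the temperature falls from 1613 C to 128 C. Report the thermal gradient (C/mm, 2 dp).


G = (1613-128)/0.65 = 2284.62 C/mm


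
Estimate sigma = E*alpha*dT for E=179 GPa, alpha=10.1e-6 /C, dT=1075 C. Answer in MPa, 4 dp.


sigma = 179*1000 * 10.1e-6 * 1075 = 1943.4925 MPa


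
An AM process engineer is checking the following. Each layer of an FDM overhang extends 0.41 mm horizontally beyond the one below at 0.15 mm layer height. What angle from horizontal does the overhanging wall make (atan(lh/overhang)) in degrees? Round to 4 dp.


angle = atan(0.15/0.41) = 20.0952 degrees


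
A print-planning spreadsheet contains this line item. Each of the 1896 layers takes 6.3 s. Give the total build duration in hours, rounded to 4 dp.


t = 1896 * 6.3 / 3600 = 3.318 hrs


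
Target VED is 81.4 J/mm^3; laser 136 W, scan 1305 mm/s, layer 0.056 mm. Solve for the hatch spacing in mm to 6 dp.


h = 136 / (81.4*1305*0.056) = 0.022862 mm


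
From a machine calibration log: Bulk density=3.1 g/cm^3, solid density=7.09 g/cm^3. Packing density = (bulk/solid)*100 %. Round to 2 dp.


Packing = (3.1/7.09)*100 = 43.72 %


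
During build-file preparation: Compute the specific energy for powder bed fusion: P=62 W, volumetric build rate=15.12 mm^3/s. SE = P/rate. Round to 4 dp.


SE = 62 / 15.12 = 4.1005 J/mm^3


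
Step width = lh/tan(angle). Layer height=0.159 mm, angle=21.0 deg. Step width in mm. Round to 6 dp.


step = 0.159 / tan(21.0) = 0.414209 mm


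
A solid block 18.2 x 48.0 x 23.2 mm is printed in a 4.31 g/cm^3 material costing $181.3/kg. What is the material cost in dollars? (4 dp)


V = 18.2 * 48.0 * 23.2 = 20267.52 mm^3 = 20.26752 cm^3
Mass = 20.26752 * 4.31 / 1000 = 0.08735301 kg
Cost = 0.08735301 * 181.3 = 15.8371 $


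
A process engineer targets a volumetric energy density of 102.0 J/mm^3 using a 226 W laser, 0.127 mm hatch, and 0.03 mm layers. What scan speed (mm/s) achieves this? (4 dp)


v = 226 / (102.0*0.127*0.03) = 581.545 mm/s


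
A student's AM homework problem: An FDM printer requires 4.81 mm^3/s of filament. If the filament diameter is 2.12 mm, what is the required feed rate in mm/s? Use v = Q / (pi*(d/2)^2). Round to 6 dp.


A = pi*(2.12/2)^2 = 3.529894
v = 4.81 / 3.529894 = 1.362647 mm/s


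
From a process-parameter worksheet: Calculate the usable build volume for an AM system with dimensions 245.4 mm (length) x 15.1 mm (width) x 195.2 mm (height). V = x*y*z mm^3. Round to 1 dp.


V = 245.4 * 15.1 * 195.2 = 723321.4 mm^3


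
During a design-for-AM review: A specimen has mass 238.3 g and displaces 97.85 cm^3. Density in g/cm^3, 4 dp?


rho = 238.3 / 97.85 = 2.4354 g/cm^3


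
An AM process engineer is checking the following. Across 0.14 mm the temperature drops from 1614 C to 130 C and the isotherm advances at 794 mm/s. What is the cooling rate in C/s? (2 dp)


G = (1614-130)/0.14 = 10600.0 C/mm
CR = 10600.0 * 794 = 8416400.0 C/s


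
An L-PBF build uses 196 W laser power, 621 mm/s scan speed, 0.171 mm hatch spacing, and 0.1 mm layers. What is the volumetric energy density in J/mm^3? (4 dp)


E = 196 / (621*0.171*0.1) = 18.4573 J/mm^3


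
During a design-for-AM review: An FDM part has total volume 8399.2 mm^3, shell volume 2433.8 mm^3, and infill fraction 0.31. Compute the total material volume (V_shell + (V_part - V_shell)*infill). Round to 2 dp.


V_infill = (8399.2 - 2433.8) * 0.31 = 1849.27
V_total = 2433.8 + 1849.27 = 4283.07 mm^3


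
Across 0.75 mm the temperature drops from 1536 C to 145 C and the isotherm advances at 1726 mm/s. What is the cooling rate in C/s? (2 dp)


G = (1536-145)/0.75 = 1854.66666667 C/mm
CR = 1854.66666667 * 1726 = 3201154.67 C/s


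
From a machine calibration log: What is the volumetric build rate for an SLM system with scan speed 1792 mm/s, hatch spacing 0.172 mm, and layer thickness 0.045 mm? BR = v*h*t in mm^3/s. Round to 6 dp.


Rate = 1792 * 0.172 * 0.045 = 13.87008 mm^3/s


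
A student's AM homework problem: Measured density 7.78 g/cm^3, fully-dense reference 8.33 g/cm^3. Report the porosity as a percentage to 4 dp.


Porosity = (1-7.78/8.33)*100 = 6.6026 %
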